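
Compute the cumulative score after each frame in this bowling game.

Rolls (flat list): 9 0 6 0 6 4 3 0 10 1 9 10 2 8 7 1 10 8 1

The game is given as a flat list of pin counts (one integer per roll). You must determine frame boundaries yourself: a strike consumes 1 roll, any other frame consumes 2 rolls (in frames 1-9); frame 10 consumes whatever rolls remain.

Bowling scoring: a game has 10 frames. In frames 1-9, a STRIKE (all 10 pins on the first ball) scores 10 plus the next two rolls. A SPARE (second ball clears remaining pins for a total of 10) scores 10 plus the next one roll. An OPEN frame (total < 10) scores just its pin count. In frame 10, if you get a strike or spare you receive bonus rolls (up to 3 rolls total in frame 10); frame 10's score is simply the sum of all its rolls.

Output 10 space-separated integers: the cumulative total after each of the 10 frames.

Frame 1: OPEN (9+0=9). Cumulative: 9
Frame 2: OPEN (6+0=6). Cumulative: 15
Frame 3: SPARE (6+4=10). 10 + next roll (3) = 13. Cumulative: 28
Frame 4: OPEN (3+0=3). Cumulative: 31
Frame 5: STRIKE. 10 + next two rolls (1+9) = 20. Cumulative: 51
Frame 6: SPARE (1+9=10). 10 + next roll (10) = 20. Cumulative: 71
Frame 7: STRIKE. 10 + next two rolls (2+8) = 20. Cumulative: 91
Frame 8: SPARE (2+8=10). 10 + next roll (7) = 17. Cumulative: 108
Frame 9: OPEN (7+1=8). Cumulative: 116
Frame 10: STRIKE. Sum of all frame-10 rolls (10+8+1) = 19. Cumulative: 135

Answer: 9 15 28 31 51 71 91 108 116 135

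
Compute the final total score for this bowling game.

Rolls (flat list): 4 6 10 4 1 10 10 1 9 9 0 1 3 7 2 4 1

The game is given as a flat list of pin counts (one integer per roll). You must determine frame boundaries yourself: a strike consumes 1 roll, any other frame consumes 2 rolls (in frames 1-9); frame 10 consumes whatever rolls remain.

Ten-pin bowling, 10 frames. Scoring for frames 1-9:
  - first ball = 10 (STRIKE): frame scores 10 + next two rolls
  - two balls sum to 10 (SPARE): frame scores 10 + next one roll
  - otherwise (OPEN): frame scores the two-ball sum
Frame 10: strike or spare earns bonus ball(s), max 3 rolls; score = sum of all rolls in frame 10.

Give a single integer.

Frame 1: SPARE (4+6=10). 10 + next roll (10) = 20. Cumulative: 20
Frame 2: STRIKE. 10 + next two rolls (4+1) = 15. Cumulative: 35
Frame 3: OPEN (4+1=5). Cumulative: 40
Frame 4: STRIKE. 10 + next two rolls (10+1) = 21. Cumulative: 61
Frame 5: STRIKE. 10 + next two rolls (1+9) = 20. Cumulative: 81
Frame 6: SPARE (1+9=10). 10 + next roll (9) = 19. Cumulative: 100
Frame 7: OPEN (9+0=9). Cumulative: 109
Frame 8: OPEN (1+3=4). Cumulative: 113
Frame 9: OPEN (7+2=9). Cumulative: 122
Frame 10: OPEN. Sum of all frame-10 rolls (4+1) = 5. Cumulative: 127

Answer: 127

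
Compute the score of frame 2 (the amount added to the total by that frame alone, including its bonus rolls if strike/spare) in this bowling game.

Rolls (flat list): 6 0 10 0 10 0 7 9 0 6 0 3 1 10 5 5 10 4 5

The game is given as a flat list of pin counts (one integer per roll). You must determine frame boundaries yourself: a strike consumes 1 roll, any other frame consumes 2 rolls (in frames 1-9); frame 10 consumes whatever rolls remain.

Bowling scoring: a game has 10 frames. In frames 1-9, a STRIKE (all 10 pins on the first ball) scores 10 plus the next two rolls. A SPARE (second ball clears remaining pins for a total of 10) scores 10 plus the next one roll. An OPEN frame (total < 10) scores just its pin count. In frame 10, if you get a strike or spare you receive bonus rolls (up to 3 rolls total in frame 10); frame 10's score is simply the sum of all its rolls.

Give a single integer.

Answer: 20

Derivation:
Frame 1: OPEN (6+0=6). Cumulative: 6
Frame 2: STRIKE. 10 + next two rolls (0+10) = 20. Cumulative: 26
Frame 3: SPARE (0+10=10). 10 + next roll (0) = 10. Cumulative: 36
Frame 4: OPEN (0+7=7). Cumulative: 43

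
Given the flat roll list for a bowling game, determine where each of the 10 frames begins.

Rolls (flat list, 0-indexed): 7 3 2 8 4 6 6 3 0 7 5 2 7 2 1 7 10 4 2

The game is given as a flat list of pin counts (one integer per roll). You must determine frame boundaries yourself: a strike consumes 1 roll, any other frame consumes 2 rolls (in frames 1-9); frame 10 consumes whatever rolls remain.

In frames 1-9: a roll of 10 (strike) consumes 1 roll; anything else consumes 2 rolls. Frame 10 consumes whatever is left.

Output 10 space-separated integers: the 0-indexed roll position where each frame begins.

Frame 1 starts at roll index 0: rolls=7,3 (sum=10), consumes 2 rolls
Frame 2 starts at roll index 2: rolls=2,8 (sum=10), consumes 2 rolls
Frame 3 starts at roll index 4: rolls=4,6 (sum=10), consumes 2 rolls
Frame 4 starts at roll index 6: rolls=6,3 (sum=9), consumes 2 rolls
Frame 5 starts at roll index 8: rolls=0,7 (sum=7), consumes 2 rolls
Frame 6 starts at roll index 10: rolls=5,2 (sum=7), consumes 2 rolls
Frame 7 starts at roll index 12: rolls=7,2 (sum=9), consumes 2 rolls
Frame 8 starts at roll index 14: rolls=1,7 (sum=8), consumes 2 rolls
Frame 9 starts at roll index 16: roll=10 (strike), consumes 1 roll
Frame 10 starts at roll index 17: 2 remaining rolls

Answer: 0 2 4 6 8 10 12 14 16 17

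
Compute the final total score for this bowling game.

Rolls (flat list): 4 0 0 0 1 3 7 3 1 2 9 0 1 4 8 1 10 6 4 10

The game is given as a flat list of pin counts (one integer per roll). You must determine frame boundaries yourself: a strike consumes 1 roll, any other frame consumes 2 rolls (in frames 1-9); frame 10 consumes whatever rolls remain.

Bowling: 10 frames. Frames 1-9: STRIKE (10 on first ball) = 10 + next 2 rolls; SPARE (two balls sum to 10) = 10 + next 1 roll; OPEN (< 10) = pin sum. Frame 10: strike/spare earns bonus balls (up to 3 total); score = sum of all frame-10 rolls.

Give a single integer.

Answer: 85

Derivation:
Frame 1: OPEN (4+0=4). Cumulative: 4
Frame 2: OPEN (0+0=0). Cumulative: 4
Frame 3: OPEN (1+3=4). Cumulative: 8
Frame 4: SPARE (7+3=10). 10 + next roll (1) = 11. Cumulative: 19
Frame 5: OPEN (1+2=3). Cumulative: 22
Frame 6: OPEN (9+0=9). Cumulative: 31
Frame 7: OPEN (1+4=5). Cumulative: 36
Frame 8: OPEN (8+1=9). Cumulative: 45
Frame 9: STRIKE. 10 + next two rolls (6+4) = 20. Cumulative: 65
Frame 10: SPARE. Sum of all frame-10 rolls (6+4+10) = 20. Cumulative: 85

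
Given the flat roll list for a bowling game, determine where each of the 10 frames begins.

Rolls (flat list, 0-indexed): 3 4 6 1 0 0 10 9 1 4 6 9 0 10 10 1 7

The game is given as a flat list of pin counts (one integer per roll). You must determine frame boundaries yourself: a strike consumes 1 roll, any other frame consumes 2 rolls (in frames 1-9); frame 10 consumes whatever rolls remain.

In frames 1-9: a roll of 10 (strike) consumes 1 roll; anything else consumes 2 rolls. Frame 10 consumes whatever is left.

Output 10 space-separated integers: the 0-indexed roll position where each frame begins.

Frame 1 starts at roll index 0: rolls=3,4 (sum=7), consumes 2 rolls
Frame 2 starts at roll index 2: rolls=6,1 (sum=7), consumes 2 rolls
Frame 3 starts at roll index 4: rolls=0,0 (sum=0), consumes 2 rolls
Frame 4 starts at roll index 6: roll=10 (strike), consumes 1 roll
Frame 5 starts at roll index 7: rolls=9,1 (sum=10), consumes 2 rolls
Frame 6 starts at roll index 9: rolls=4,6 (sum=10), consumes 2 rolls
Frame 7 starts at roll index 11: rolls=9,0 (sum=9), consumes 2 rolls
Frame 8 starts at roll index 13: roll=10 (strike), consumes 1 roll
Frame 9 starts at roll index 14: roll=10 (strike), consumes 1 roll
Frame 10 starts at roll index 15: 2 remaining rolls

Answer: 0 2 4 6 7 9 11 13 14 15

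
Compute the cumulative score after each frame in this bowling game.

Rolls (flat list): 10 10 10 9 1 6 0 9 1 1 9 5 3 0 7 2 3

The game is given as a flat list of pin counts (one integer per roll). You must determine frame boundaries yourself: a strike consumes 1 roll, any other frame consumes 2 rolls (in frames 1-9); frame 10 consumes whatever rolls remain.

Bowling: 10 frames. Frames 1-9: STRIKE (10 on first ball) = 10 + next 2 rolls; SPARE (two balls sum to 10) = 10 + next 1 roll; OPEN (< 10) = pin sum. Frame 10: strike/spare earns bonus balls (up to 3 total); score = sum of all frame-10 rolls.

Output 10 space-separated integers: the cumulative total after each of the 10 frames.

Answer: 30 59 79 95 101 112 127 135 142 147

Derivation:
Frame 1: STRIKE. 10 + next two rolls (10+10) = 30. Cumulative: 30
Frame 2: STRIKE. 10 + next two rolls (10+9) = 29. Cumulative: 59
Frame 3: STRIKE. 10 + next two rolls (9+1) = 20. Cumulative: 79
Frame 4: SPARE (9+1=10). 10 + next roll (6) = 16. Cumulative: 95
Frame 5: OPEN (6+0=6). Cumulative: 101
Frame 6: SPARE (9+1=10). 10 + next roll (1) = 11. Cumulative: 112
Frame 7: SPARE (1+9=10). 10 + next roll (5) = 15. Cumulative: 127
Frame 8: OPEN (5+3=8). Cumulative: 135
Frame 9: OPEN (0+7=7). Cumulative: 142
Frame 10: OPEN. Sum of all frame-10 rolls (2+3) = 5. Cumulative: 147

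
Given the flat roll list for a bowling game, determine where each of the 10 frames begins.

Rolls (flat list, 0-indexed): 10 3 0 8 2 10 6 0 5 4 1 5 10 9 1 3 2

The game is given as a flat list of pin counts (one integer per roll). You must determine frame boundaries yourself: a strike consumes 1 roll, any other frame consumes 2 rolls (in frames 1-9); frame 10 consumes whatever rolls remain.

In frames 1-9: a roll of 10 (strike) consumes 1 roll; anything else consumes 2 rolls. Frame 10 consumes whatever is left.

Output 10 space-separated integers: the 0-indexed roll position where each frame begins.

Frame 1 starts at roll index 0: roll=10 (strike), consumes 1 roll
Frame 2 starts at roll index 1: rolls=3,0 (sum=3), consumes 2 rolls
Frame 3 starts at roll index 3: rolls=8,2 (sum=10), consumes 2 rolls
Frame 4 starts at roll index 5: roll=10 (strike), consumes 1 roll
Frame 5 starts at roll index 6: rolls=6,0 (sum=6), consumes 2 rolls
Frame 6 starts at roll index 8: rolls=5,4 (sum=9), consumes 2 rolls
Frame 7 starts at roll index 10: rolls=1,5 (sum=6), consumes 2 rolls
Frame 8 starts at roll index 12: roll=10 (strike), consumes 1 roll
Frame 9 starts at roll index 13: rolls=9,1 (sum=10), consumes 2 rolls
Frame 10 starts at roll index 15: 2 remaining rolls

Answer: 0 1 3 5 6 8 10 12 13 15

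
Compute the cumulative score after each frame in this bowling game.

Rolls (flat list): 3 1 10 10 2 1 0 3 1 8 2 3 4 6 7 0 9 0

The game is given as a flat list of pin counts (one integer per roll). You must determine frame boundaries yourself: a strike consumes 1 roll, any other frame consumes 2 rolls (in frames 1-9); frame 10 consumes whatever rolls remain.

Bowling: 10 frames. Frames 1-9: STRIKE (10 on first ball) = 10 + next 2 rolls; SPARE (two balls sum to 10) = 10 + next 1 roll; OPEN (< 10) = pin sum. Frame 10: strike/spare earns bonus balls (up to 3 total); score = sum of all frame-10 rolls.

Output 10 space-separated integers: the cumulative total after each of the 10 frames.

Frame 1: OPEN (3+1=4). Cumulative: 4
Frame 2: STRIKE. 10 + next two rolls (10+2) = 22. Cumulative: 26
Frame 3: STRIKE. 10 + next two rolls (2+1) = 13. Cumulative: 39
Frame 4: OPEN (2+1=3). Cumulative: 42
Frame 5: OPEN (0+3=3). Cumulative: 45
Frame 6: OPEN (1+8=9). Cumulative: 54
Frame 7: OPEN (2+3=5). Cumulative: 59
Frame 8: SPARE (4+6=10). 10 + next roll (7) = 17. Cumulative: 76
Frame 9: OPEN (7+0=7). Cumulative: 83
Frame 10: OPEN. Sum of all frame-10 rolls (9+0) = 9. Cumulative: 92

Answer: 4 26 39 42 45 54 59 76 83 92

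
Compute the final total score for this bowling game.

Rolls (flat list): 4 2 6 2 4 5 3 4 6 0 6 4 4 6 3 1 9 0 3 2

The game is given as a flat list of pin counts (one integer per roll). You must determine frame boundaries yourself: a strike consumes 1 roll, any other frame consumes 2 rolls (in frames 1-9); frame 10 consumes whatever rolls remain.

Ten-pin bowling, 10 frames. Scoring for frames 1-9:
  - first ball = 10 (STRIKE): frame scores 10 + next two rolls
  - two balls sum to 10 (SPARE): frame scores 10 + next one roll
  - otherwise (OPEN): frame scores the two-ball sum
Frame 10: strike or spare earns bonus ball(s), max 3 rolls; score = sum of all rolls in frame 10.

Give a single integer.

Frame 1: OPEN (4+2=6). Cumulative: 6
Frame 2: OPEN (6+2=8). Cumulative: 14
Frame 3: OPEN (4+5=9). Cumulative: 23
Frame 4: OPEN (3+4=7). Cumulative: 30
Frame 5: OPEN (6+0=6). Cumulative: 36
Frame 6: SPARE (6+4=10). 10 + next roll (4) = 14. Cumulative: 50
Frame 7: SPARE (4+6=10). 10 + next roll (3) = 13. Cumulative: 63
Frame 8: OPEN (3+1=4). Cumulative: 67
Frame 9: OPEN (9+0=9). Cumulative: 76
Frame 10: OPEN. Sum of all frame-10 rolls (3+2) = 5. Cumulative: 81

Answer: 81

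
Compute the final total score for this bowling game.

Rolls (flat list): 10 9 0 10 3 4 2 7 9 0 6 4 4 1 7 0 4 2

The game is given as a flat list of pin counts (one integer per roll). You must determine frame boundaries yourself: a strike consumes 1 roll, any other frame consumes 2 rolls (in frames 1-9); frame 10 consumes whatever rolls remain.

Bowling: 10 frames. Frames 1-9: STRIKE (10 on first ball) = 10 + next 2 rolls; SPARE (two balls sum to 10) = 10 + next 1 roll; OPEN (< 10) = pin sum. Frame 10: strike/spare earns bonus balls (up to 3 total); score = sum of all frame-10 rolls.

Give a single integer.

Answer: 102

Derivation:
Frame 1: STRIKE. 10 + next two rolls (9+0) = 19. Cumulative: 19
Frame 2: OPEN (9+0=9). Cumulative: 28
Frame 3: STRIKE. 10 + next two rolls (3+4) = 17. Cumulative: 45
Frame 4: OPEN (3+4=7). Cumulative: 52
Frame 5: OPEN (2+7=9). Cumulative: 61
Frame 6: OPEN (9+0=9). Cumulative: 70
Frame 7: SPARE (6+4=10). 10 + next roll (4) = 14. Cumulative: 84
Frame 8: OPEN (4+1=5). Cumulative: 89
Frame 9: OPEN (7+0=7). Cumulative: 96
Frame 10: OPEN. Sum of all frame-10 rolls (4+2) = 6. Cumulative: 102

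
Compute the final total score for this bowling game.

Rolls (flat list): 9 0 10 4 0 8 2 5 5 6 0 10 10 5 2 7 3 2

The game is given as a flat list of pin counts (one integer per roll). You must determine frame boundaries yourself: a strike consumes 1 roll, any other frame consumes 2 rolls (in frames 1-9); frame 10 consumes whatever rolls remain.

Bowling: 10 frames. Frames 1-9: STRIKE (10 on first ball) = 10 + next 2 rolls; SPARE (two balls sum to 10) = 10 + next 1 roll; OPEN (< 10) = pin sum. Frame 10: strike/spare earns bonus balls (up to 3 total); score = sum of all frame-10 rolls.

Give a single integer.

Answer: 125

Derivation:
Frame 1: OPEN (9+0=9). Cumulative: 9
Frame 2: STRIKE. 10 + next two rolls (4+0) = 14. Cumulative: 23
Frame 3: OPEN (4+0=4). Cumulative: 27
Frame 4: SPARE (8+2=10). 10 + next roll (5) = 15. Cumulative: 42
Frame 5: SPARE (5+5=10). 10 + next roll (6) = 16. Cumulative: 58
Frame 6: OPEN (6+0=6). Cumulative: 64
Frame 7: STRIKE. 10 + next two rolls (10+5) = 25. Cumulative: 89
Frame 8: STRIKE. 10 + next two rolls (5+2) = 17. Cumulative: 106
Frame 9: OPEN (5+2=7). Cumulative: 113
Frame 10: SPARE. Sum of all frame-10 rolls (7+3+2) = 12. Cumulative: 125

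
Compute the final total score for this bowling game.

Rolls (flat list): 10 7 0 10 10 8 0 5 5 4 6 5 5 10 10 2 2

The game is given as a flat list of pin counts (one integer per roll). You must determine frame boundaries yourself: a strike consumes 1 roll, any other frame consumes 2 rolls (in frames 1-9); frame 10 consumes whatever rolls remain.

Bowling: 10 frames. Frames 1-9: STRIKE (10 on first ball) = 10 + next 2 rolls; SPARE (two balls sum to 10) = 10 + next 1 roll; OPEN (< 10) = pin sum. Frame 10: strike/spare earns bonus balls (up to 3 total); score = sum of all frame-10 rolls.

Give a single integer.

Answer: 163

Derivation:
Frame 1: STRIKE. 10 + next two rolls (7+0) = 17. Cumulative: 17
Frame 2: OPEN (7+0=7). Cumulative: 24
Frame 3: STRIKE. 10 + next two rolls (10+8) = 28. Cumulative: 52
Frame 4: STRIKE. 10 + next two rolls (8+0) = 18. Cumulative: 70
Frame 5: OPEN (8+0=8). Cumulative: 78
Frame 6: SPARE (5+5=10). 10 + next roll (4) = 14. Cumulative: 92
Frame 7: SPARE (4+6=10). 10 + next roll (5) = 15. Cumulative: 107
Frame 8: SPARE (5+5=10). 10 + next roll (10) = 20. Cumulative: 127
Frame 9: STRIKE. 10 + next two rolls (10+2) = 22. Cumulative: 149
Frame 10: STRIKE. Sum of all frame-10 rolls (10+2+2) = 14. Cumulative: 163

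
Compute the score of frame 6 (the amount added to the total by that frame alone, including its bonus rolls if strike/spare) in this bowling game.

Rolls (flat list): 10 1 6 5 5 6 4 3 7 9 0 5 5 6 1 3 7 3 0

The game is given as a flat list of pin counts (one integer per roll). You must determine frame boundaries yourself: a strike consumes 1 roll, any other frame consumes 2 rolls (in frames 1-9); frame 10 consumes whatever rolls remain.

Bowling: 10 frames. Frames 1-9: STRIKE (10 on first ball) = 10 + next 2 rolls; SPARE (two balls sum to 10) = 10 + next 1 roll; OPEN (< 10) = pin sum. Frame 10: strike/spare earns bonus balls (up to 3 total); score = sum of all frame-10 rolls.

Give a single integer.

Frame 1: STRIKE. 10 + next two rolls (1+6) = 17. Cumulative: 17
Frame 2: OPEN (1+6=7). Cumulative: 24
Frame 3: SPARE (5+5=10). 10 + next roll (6) = 16. Cumulative: 40
Frame 4: SPARE (6+4=10). 10 + next roll (3) = 13. Cumulative: 53
Frame 5: SPARE (3+7=10). 10 + next roll (9) = 19. Cumulative: 72
Frame 6: OPEN (9+0=9). Cumulative: 81
Frame 7: SPARE (5+5=10). 10 + next roll (6) = 16. Cumulative: 97
Frame 8: OPEN (6+1=7). Cumulative: 104

Answer: 9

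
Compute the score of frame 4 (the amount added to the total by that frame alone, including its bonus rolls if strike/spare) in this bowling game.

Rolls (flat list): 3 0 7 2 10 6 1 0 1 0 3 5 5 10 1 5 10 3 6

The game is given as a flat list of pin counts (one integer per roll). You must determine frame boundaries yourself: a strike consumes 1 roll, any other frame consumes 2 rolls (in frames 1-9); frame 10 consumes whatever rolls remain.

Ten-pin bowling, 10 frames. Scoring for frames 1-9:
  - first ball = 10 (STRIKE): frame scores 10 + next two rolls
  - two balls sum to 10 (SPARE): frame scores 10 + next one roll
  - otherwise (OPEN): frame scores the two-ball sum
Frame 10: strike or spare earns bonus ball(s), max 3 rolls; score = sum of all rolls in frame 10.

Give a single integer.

Frame 1: OPEN (3+0=3). Cumulative: 3
Frame 2: OPEN (7+2=9). Cumulative: 12
Frame 3: STRIKE. 10 + next two rolls (6+1) = 17. Cumulative: 29
Frame 4: OPEN (6+1=7). Cumulative: 36
Frame 5: OPEN (0+1=1). Cumulative: 37
Frame 6: OPEN (0+3=3). Cumulative: 40

Answer: 7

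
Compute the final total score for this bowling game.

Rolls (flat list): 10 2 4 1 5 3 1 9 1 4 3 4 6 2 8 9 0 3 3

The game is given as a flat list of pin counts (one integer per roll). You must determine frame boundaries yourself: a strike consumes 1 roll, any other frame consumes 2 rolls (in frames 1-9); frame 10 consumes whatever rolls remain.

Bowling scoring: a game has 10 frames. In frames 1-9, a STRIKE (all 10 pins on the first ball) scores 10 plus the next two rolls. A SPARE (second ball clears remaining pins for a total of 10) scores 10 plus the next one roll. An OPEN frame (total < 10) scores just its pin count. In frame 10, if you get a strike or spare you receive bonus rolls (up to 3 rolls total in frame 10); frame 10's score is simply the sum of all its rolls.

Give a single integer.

Answer: 99

Derivation:
Frame 1: STRIKE. 10 + next two rolls (2+4) = 16. Cumulative: 16
Frame 2: OPEN (2+4=6). Cumulative: 22
Frame 3: OPEN (1+5=6). Cumulative: 28
Frame 4: OPEN (3+1=4). Cumulative: 32
Frame 5: SPARE (9+1=10). 10 + next roll (4) = 14. Cumulative: 46
Frame 6: OPEN (4+3=7). Cumulative: 53
Frame 7: SPARE (4+6=10). 10 + next roll (2) = 12. Cumulative: 65
Frame 8: SPARE (2+8=10). 10 + next roll (9) = 19. Cumulative: 84
Frame 9: OPEN (9+0=9). Cumulative: 93
Frame 10: OPEN. Sum of all frame-10 rolls (3+3) = 6. Cumulative: 99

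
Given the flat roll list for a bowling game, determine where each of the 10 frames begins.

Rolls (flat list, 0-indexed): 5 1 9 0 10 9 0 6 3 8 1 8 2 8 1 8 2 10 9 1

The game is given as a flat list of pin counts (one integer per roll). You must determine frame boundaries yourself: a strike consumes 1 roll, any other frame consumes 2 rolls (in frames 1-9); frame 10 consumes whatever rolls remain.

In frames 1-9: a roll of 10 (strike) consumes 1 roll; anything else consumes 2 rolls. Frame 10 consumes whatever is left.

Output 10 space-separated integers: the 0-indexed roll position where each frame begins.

Answer: 0 2 4 5 7 9 11 13 15 17

Derivation:
Frame 1 starts at roll index 0: rolls=5,1 (sum=6), consumes 2 rolls
Frame 2 starts at roll index 2: rolls=9,0 (sum=9), consumes 2 rolls
Frame 3 starts at roll index 4: roll=10 (strike), consumes 1 roll
Frame 4 starts at roll index 5: rolls=9,0 (sum=9), consumes 2 rolls
Frame 5 starts at roll index 7: rolls=6,3 (sum=9), consumes 2 rolls
Frame 6 starts at roll index 9: rolls=8,1 (sum=9), consumes 2 rolls
Frame 7 starts at roll index 11: rolls=8,2 (sum=10), consumes 2 rolls
Frame 8 starts at roll index 13: rolls=8,1 (sum=9), consumes 2 rolls
Frame 9 starts at roll index 15: rolls=8,2 (sum=10), consumes 2 rolls
Frame 10 starts at roll index 17: 3 remaining rolls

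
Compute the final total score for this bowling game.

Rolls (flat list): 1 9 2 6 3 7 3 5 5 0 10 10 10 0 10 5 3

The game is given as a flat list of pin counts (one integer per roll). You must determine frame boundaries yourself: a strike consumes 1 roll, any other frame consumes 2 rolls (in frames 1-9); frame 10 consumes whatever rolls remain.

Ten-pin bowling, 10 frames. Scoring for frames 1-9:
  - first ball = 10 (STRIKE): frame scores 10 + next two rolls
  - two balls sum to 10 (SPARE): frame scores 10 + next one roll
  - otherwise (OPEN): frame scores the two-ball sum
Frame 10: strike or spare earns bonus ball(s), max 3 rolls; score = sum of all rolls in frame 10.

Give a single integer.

Frame 1: SPARE (1+9=10). 10 + next roll (2) = 12. Cumulative: 12
Frame 2: OPEN (2+6=8). Cumulative: 20
Frame 3: SPARE (3+7=10). 10 + next roll (3) = 13. Cumulative: 33
Frame 4: OPEN (3+5=8). Cumulative: 41
Frame 5: OPEN (5+0=5). Cumulative: 46
Frame 6: STRIKE. 10 + next two rolls (10+10) = 30. Cumulative: 76
Frame 7: STRIKE. 10 + next two rolls (10+0) = 20. Cumulative: 96
Frame 8: STRIKE. 10 + next two rolls (0+10) = 20. Cumulative: 116
Frame 9: SPARE (0+10=10). 10 + next roll (5) = 15. Cumulative: 131
Frame 10: OPEN. Sum of all frame-10 rolls (5+3) = 8. Cumulative: 139

Answer: 139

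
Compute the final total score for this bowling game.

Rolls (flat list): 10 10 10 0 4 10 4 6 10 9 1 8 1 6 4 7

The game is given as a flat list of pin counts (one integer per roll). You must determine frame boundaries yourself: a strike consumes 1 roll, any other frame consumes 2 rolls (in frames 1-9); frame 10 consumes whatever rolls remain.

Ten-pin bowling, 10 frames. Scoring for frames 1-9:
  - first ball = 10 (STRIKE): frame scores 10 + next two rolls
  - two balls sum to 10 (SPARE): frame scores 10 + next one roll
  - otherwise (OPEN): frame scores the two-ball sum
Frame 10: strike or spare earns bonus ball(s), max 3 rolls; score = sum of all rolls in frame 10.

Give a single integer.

Frame 1: STRIKE. 10 + next two rolls (10+10) = 30. Cumulative: 30
Frame 2: STRIKE. 10 + next two rolls (10+0) = 20. Cumulative: 50
Frame 3: STRIKE. 10 + next two rolls (0+4) = 14. Cumulative: 64
Frame 4: OPEN (0+4=4). Cumulative: 68
Frame 5: STRIKE. 10 + next two rolls (4+6) = 20. Cumulative: 88
Frame 6: SPARE (4+6=10). 10 + next roll (10) = 20. Cumulative: 108
Frame 7: STRIKE. 10 + next two rolls (9+1) = 20. Cumulative: 128
Frame 8: SPARE (9+1=10). 10 + next roll (8) = 18. Cumulative: 146
Frame 9: OPEN (8+1=9). Cumulative: 155
Frame 10: SPARE. Sum of all frame-10 rolls (6+4+7) = 17. Cumulative: 172

Answer: 172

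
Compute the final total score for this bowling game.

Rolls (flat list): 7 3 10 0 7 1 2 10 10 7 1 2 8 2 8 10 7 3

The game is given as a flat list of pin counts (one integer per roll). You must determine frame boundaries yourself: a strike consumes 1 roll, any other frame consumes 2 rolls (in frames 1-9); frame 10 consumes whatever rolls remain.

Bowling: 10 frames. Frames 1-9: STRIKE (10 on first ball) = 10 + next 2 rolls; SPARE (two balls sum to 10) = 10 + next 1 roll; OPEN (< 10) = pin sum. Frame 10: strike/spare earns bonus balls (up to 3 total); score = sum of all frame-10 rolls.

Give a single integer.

Frame 1: SPARE (7+3=10). 10 + next roll (10) = 20. Cumulative: 20
Frame 2: STRIKE. 10 + next two rolls (0+7) = 17. Cumulative: 37
Frame 3: OPEN (0+7=7). Cumulative: 44
Frame 4: OPEN (1+2=3). Cumulative: 47
Frame 5: STRIKE. 10 + next two rolls (10+7) = 27. Cumulative: 74
Frame 6: STRIKE. 10 + next two rolls (7+1) = 18. Cumulative: 92
Frame 7: OPEN (7+1=8). Cumulative: 100
Frame 8: SPARE (2+8=10). 10 + next roll (2) = 12. Cumulative: 112
Frame 9: SPARE (2+8=10). 10 + next roll (10) = 20. Cumulative: 132
Frame 10: STRIKE. Sum of all frame-10 rolls (10+7+3) = 20. Cumulative: 152

Answer: 152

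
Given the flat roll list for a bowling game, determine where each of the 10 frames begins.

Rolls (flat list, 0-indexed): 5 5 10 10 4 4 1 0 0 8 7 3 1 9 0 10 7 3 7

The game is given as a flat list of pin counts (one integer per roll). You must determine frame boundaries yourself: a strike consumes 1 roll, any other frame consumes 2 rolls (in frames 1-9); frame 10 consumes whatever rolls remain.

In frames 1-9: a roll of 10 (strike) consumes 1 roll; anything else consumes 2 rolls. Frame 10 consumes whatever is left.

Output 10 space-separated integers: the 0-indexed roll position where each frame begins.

Frame 1 starts at roll index 0: rolls=5,5 (sum=10), consumes 2 rolls
Frame 2 starts at roll index 2: roll=10 (strike), consumes 1 roll
Frame 3 starts at roll index 3: roll=10 (strike), consumes 1 roll
Frame 4 starts at roll index 4: rolls=4,4 (sum=8), consumes 2 rolls
Frame 5 starts at roll index 6: rolls=1,0 (sum=1), consumes 2 rolls
Frame 6 starts at roll index 8: rolls=0,8 (sum=8), consumes 2 rolls
Frame 7 starts at roll index 10: rolls=7,3 (sum=10), consumes 2 rolls
Frame 8 starts at roll index 12: rolls=1,9 (sum=10), consumes 2 rolls
Frame 9 starts at roll index 14: rolls=0,10 (sum=10), consumes 2 rolls
Frame 10 starts at roll index 16: 3 remaining rolls

Answer: 0 2 3 4 6 8 10 12 14 16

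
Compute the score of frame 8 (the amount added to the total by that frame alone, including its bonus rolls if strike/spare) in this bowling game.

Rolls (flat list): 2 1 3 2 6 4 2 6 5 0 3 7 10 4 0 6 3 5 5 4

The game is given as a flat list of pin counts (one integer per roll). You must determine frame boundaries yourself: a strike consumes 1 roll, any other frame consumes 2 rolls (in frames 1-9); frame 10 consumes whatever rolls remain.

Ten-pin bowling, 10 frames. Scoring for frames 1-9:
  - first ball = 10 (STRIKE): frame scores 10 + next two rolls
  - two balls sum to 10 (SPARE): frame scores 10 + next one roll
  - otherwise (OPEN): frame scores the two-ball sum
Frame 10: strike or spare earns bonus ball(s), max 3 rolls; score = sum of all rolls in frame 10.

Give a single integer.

Answer: 4

Derivation:
Frame 1: OPEN (2+1=3). Cumulative: 3
Frame 2: OPEN (3+2=5). Cumulative: 8
Frame 3: SPARE (6+4=10). 10 + next roll (2) = 12. Cumulative: 20
Frame 4: OPEN (2+6=8). Cumulative: 28
Frame 5: OPEN (5+0=5). Cumulative: 33
Frame 6: SPARE (3+7=10). 10 + next roll (10) = 20. Cumulative: 53
Frame 7: STRIKE. 10 + next two rolls (4+0) = 14. Cumulative: 67
Frame 8: OPEN (4+0=4). Cumulative: 71
Frame 9: OPEN (6+3=9). Cumulative: 80
Frame 10: SPARE. Sum of all frame-10 rolls (5+5+4) = 14. Cumulative: 94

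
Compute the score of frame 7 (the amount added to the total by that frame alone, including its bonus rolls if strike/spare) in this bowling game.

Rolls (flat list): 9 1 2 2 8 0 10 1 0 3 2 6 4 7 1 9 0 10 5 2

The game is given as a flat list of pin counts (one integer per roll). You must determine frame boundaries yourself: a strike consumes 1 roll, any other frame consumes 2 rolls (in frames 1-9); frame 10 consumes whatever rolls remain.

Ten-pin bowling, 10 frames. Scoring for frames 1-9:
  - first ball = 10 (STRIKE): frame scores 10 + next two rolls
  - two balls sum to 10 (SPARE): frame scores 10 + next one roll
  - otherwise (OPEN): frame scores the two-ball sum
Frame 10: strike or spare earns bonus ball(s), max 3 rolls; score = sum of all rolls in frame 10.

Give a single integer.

Answer: 17

Derivation:
Frame 1: SPARE (9+1=10). 10 + next roll (2) = 12. Cumulative: 12
Frame 2: OPEN (2+2=4). Cumulative: 16
Frame 3: OPEN (8+0=8). Cumulative: 24
Frame 4: STRIKE. 10 + next two rolls (1+0) = 11. Cumulative: 35
Frame 5: OPEN (1+0=1). Cumulative: 36
Frame 6: OPEN (3+2=5). Cumulative: 41
Frame 7: SPARE (6+4=10). 10 + next roll (7) = 17. Cumulative: 58
Frame 8: OPEN (7+1=8). Cumulative: 66
Frame 9: OPEN (9+0=9). Cumulative: 75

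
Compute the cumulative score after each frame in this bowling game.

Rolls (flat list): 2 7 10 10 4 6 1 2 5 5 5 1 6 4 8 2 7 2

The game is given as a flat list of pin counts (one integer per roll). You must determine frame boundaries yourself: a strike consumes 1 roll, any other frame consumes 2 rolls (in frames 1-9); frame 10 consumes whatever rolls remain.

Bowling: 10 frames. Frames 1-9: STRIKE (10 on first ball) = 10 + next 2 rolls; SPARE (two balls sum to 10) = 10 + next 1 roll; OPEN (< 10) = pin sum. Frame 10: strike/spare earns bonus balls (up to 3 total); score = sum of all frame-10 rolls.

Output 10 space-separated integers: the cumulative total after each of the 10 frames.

Answer: 9 33 53 64 67 82 88 106 123 132

Derivation:
Frame 1: OPEN (2+7=9). Cumulative: 9
Frame 2: STRIKE. 10 + next two rolls (10+4) = 24. Cumulative: 33
Frame 3: STRIKE. 10 + next two rolls (4+6) = 20. Cumulative: 53
Frame 4: SPARE (4+6=10). 10 + next roll (1) = 11. Cumulative: 64
Frame 5: OPEN (1+2=3). Cumulative: 67
Frame 6: SPARE (5+5=10). 10 + next roll (5) = 15. Cumulative: 82
Frame 7: OPEN (5+1=6). Cumulative: 88
Frame 8: SPARE (6+4=10). 10 + next roll (8) = 18. Cumulative: 106
Frame 9: SPARE (8+2=10). 10 + next roll (7) = 17. Cumulative: 123
Frame 10: OPEN. Sum of all frame-10 rolls (7+2) = 9. Cumulative: 132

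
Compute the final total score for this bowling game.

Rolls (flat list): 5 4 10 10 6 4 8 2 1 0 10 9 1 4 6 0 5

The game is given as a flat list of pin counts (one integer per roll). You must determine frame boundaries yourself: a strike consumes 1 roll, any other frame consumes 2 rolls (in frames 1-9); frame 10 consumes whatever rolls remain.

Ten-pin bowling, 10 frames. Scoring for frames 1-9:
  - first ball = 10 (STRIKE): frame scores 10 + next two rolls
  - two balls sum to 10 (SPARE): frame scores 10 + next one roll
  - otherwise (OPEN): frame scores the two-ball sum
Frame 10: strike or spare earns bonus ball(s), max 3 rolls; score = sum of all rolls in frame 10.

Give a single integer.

Frame 1: OPEN (5+4=9). Cumulative: 9
Frame 2: STRIKE. 10 + next two rolls (10+6) = 26. Cumulative: 35
Frame 3: STRIKE. 10 + next two rolls (6+4) = 20. Cumulative: 55
Frame 4: SPARE (6+4=10). 10 + next roll (8) = 18. Cumulative: 73
Frame 5: SPARE (8+2=10). 10 + next roll (1) = 11. Cumulative: 84
Frame 6: OPEN (1+0=1). Cumulative: 85
Frame 7: STRIKE. 10 + next two rolls (9+1) = 20. Cumulative: 105
Frame 8: SPARE (9+1=10). 10 + next roll (4) = 14. Cumulative: 119
Frame 9: SPARE (4+6=10). 10 + next roll (0) = 10. Cumulative: 129
Frame 10: OPEN. Sum of all frame-10 rolls (0+5) = 5. Cumulative: 134

Answer: 134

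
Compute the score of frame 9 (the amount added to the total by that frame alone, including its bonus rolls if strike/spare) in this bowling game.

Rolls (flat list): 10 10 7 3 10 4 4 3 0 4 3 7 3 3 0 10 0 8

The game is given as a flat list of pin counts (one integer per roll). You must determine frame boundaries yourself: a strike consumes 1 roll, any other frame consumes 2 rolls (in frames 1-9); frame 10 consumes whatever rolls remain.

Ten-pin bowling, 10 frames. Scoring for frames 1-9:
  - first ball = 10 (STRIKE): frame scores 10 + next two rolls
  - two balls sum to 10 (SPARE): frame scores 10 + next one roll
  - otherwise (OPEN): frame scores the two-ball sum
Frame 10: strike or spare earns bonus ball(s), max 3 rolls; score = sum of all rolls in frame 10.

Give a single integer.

Answer: 3

Derivation:
Frame 1: STRIKE. 10 + next two rolls (10+7) = 27. Cumulative: 27
Frame 2: STRIKE. 10 + next two rolls (7+3) = 20. Cumulative: 47
Frame 3: SPARE (7+3=10). 10 + next roll (10) = 20. Cumulative: 67
Frame 4: STRIKE. 10 + next two rolls (4+4) = 18. Cumulative: 85
Frame 5: OPEN (4+4=8). Cumulative: 93
Frame 6: OPEN (3+0=3). Cumulative: 96
Frame 7: OPEN (4+3=7). Cumulative: 103
Frame 8: SPARE (7+3=10). 10 + next roll (3) = 13. Cumulative: 116
Frame 9: OPEN (3+0=3). Cumulative: 119
Frame 10: STRIKE. Sum of all frame-10 rolls (10+0+8) = 18. Cumulative: 137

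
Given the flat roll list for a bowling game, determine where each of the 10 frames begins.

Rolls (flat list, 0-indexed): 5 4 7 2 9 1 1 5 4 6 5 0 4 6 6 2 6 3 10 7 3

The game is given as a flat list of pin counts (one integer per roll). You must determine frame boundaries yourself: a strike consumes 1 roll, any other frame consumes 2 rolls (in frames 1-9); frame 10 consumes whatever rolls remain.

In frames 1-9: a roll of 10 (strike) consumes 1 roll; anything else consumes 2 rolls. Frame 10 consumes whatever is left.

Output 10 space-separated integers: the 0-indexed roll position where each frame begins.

Frame 1 starts at roll index 0: rolls=5,4 (sum=9), consumes 2 rolls
Frame 2 starts at roll index 2: rolls=7,2 (sum=9), consumes 2 rolls
Frame 3 starts at roll index 4: rolls=9,1 (sum=10), consumes 2 rolls
Frame 4 starts at roll index 6: rolls=1,5 (sum=6), consumes 2 rolls
Frame 5 starts at roll index 8: rolls=4,6 (sum=10), consumes 2 rolls
Frame 6 starts at roll index 10: rolls=5,0 (sum=5), consumes 2 rolls
Frame 7 starts at roll index 12: rolls=4,6 (sum=10), consumes 2 rolls
Frame 8 starts at roll index 14: rolls=6,2 (sum=8), consumes 2 rolls
Frame 9 starts at roll index 16: rolls=6,3 (sum=9), consumes 2 rolls
Frame 10 starts at roll index 18: 3 remaining rolls

Answer: 0 2 4 6 8 10 12 14 16 18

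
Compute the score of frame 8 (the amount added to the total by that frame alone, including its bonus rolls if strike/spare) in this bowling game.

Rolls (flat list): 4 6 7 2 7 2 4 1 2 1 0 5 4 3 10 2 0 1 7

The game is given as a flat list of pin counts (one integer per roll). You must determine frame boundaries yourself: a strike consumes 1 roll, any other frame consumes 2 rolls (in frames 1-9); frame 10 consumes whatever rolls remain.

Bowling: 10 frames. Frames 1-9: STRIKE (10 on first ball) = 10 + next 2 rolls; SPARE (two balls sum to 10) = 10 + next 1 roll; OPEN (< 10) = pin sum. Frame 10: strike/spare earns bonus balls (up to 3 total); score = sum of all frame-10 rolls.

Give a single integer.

Frame 1: SPARE (4+6=10). 10 + next roll (7) = 17. Cumulative: 17
Frame 2: OPEN (7+2=9). Cumulative: 26
Frame 3: OPEN (7+2=9). Cumulative: 35
Frame 4: OPEN (4+1=5). Cumulative: 40
Frame 5: OPEN (2+1=3). Cumulative: 43
Frame 6: OPEN (0+5=5). Cumulative: 48
Frame 7: OPEN (4+3=7). Cumulative: 55
Frame 8: STRIKE. 10 + next two rolls (2+0) = 12. Cumulative: 67
Frame 9: OPEN (2+0=2). Cumulative: 69
Frame 10: OPEN. Sum of all frame-10 rolls (1+7) = 8. Cumulative: 77

Answer: 12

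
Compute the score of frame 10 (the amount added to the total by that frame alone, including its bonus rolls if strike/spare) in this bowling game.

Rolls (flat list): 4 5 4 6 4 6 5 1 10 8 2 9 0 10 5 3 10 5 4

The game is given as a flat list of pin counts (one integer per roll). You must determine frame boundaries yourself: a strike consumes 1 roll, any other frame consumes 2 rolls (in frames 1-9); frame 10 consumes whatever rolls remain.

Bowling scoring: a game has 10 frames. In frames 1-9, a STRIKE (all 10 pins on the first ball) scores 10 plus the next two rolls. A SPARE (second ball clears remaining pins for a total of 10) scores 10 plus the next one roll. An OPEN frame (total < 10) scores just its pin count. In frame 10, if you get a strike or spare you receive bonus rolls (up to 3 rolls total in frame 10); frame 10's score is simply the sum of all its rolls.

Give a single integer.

Answer: 19

Derivation:
Frame 1: OPEN (4+5=9). Cumulative: 9
Frame 2: SPARE (4+6=10). 10 + next roll (4) = 14. Cumulative: 23
Frame 3: SPARE (4+6=10). 10 + next roll (5) = 15. Cumulative: 38
Frame 4: OPEN (5+1=6). Cumulative: 44
Frame 5: STRIKE. 10 + next two rolls (8+2) = 20. Cumulative: 64
Frame 6: SPARE (8+2=10). 10 + next roll (9) = 19. Cumulative: 83
Frame 7: OPEN (9+0=9). Cumulative: 92
Frame 8: STRIKE. 10 + next two rolls (5+3) = 18. Cumulative: 110
Frame 9: OPEN (5+3=8). Cumulative: 118
Frame 10: STRIKE. Sum of all frame-10 rolls (10+5+4) = 19. Cumulative: 137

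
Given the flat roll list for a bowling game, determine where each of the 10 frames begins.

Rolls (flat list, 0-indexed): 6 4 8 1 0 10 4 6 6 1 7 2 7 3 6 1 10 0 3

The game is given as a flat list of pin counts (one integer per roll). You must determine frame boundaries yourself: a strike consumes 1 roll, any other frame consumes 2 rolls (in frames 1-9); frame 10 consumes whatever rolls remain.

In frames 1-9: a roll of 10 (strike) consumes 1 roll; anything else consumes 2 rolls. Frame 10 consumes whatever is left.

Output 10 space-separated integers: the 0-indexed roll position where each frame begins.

Answer: 0 2 4 6 8 10 12 14 16 17

Derivation:
Frame 1 starts at roll index 0: rolls=6,4 (sum=10), consumes 2 rolls
Frame 2 starts at roll index 2: rolls=8,1 (sum=9), consumes 2 rolls
Frame 3 starts at roll index 4: rolls=0,10 (sum=10), consumes 2 rolls
Frame 4 starts at roll index 6: rolls=4,6 (sum=10), consumes 2 rolls
Frame 5 starts at roll index 8: rolls=6,1 (sum=7), consumes 2 rolls
Frame 6 starts at roll index 10: rolls=7,2 (sum=9), consumes 2 rolls
Frame 7 starts at roll index 12: rolls=7,3 (sum=10), consumes 2 rolls
Frame 8 starts at roll index 14: rolls=6,1 (sum=7), consumes 2 rolls
Frame 9 starts at roll index 16: roll=10 (strike), consumes 1 roll
Frame 10 starts at roll index 17: 2 remaining rolls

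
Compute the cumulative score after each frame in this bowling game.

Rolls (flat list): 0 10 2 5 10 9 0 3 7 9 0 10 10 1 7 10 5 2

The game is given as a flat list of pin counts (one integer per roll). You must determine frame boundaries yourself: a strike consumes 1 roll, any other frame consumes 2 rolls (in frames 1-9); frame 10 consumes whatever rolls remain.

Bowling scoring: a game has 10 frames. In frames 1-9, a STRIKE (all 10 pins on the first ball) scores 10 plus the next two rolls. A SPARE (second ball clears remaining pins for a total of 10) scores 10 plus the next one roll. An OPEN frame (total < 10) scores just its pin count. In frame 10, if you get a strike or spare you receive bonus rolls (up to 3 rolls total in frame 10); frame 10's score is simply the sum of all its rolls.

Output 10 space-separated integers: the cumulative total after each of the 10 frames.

Frame 1: SPARE (0+10=10). 10 + next roll (2) = 12. Cumulative: 12
Frame 2: OPEN (2+5=7). Cumulative: 19
Frame 3: STRIKE. 10 + next two rolls (9+0) = 19. Cumulative: 38
Frame 4: OPEN (9+0=9). Cumulative: 47
Frame 5: SPARE (3+7=10). 10 + next roll (9) = 19. Cumulative: 66
Frame 6: OPEN (9+0=9). Cumulative: 75
Frame 7: STRIKE. 10 + next two rolls (10+1) = 21. Cumulative: 96
Frame 8: STRIKE. 10 + next two rolls (1+7) = 18. Cumulative: 114
Frame 9: OPEN (1+7=8). Cumulative: 122
Frame 10: STRIKE. Sum of all frame-10 rolls (10+5+2) = 17. Cumulative: 139

Answer: 12 19 38 47 66 75 96 114 122 139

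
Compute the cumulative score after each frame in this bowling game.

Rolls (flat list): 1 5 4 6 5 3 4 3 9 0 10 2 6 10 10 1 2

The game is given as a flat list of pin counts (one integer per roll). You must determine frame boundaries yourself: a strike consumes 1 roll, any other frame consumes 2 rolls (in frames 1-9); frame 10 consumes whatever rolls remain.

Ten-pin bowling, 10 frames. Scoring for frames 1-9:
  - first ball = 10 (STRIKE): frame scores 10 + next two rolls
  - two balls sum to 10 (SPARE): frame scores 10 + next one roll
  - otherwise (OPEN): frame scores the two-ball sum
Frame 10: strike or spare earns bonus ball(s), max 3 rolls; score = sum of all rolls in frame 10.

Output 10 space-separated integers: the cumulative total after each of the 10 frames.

Frame 1: OPEN (1+5=6). Cumulative: 6
Frame 2: SPARE (4+6=10). 10 + next roll (5) = 15. Cumulative: 21
Frame 3: OPEN (5+3=8). Cumulative: 29
Frame 4: OPEN (4+3=7). Cumulative: 36
Frame 5: OPEN (9+0=9). Cumulative: 45
Frame 6: STRIKE. 10 + next two rolls (2+6) = 18. Cumulative: 63
Frame 7: OPEN (2+6=8). Cumulative: 71
Frame 8: STRIKE. 10 + next two rolls (10+1) = 21. Cumulative: 92
Frame 9: STRIKE. 10 + next two rolls (1+2) = 13. Cumulative: 105
Frame 10: OPEN. Sum of all frame-10 rolls (1+2) = 3. Cumulative: 108

Answer: 6 21 29 36 45 63 71 92 105 108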